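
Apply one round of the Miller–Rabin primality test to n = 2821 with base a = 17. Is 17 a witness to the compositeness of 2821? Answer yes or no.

n − 1 = 2820 = 2^2 · 705, so s = 2 and d = 705.
Repeated squaring mod 2821: 17^1 ≡ 17, 17^2 ≡ 289, 17^4 ≡ 1712, 17^8 ≡ 2746, 17^16 ≡ 2804, 17^32 ≡ 289, 17^64 ≡ 1712, 17^128 ≡ 2746, 17^256 ≡ 2804, 17^512 ≡ 289.
705 = 512 + 128 + 64 + 1, so 17^705 ≡ 289·2746·1712·17 ≡ 2820 (mod 2821).
x_0 = 17^705 mod 2821 = 2820.
x_0 = 2820 ≡ −1, so 17 is not a witness.

no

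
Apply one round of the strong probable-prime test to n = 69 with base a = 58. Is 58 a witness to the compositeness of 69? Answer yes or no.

n − 1 = 68 = 2^2 · 17, so s = 2 and d = 17.
x_0 = 58^17 mod 69 = 55.
x_0 is neither 1 nor 68, so continue squaring.
x_1 = 55^2 mod 69 = 58.
Reached i = s−1 = 1 without hitting −1: 58 is a Miller–Rabin witness and 69 is composite.

yes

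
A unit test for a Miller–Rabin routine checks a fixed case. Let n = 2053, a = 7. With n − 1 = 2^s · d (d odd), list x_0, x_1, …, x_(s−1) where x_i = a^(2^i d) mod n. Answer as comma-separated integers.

2052, 1

n − 1 = 2052 = 2^2 · 513, so s = 2 and d = 513.
x_0 = 7^513 mod 2053 = 2052.
x_1 = 2052^2 mod 2053 = 1.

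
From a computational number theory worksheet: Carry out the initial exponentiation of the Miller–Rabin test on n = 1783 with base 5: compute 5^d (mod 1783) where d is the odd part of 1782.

n − 1 = 1782 = 2^1 · 891, so s = 1 and d = 891.
5^891 mod 1783 = 1782.

1782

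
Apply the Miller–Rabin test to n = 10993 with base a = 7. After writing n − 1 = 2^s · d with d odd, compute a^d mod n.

n − 1 = 10992 = 2^4 · 687, so s = 4 and d = 687.
7^687 mod 10993 = 5816.

5816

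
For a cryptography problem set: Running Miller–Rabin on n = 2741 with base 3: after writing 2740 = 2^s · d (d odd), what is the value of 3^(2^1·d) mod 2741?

n − 1 = 2740 = 2^2 · 685, so s = 2 and d = 685.
x_0 = 3^685 mod 2741 = 2085.
x_1 = 2085^2 mod 2741 = 2740.

2740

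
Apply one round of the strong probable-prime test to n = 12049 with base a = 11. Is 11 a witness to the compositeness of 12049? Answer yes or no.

no

n − 1 = 12048 = 2^4 · 753, so s = 4 and d = 753.
x_0 = 11^753 mod 12049 = 4768.
x_0 is neither 1 nor 12048, so continue squaring.
x_1 = 4768^2 mod 12049 = 9410.
x_2 = 9410^2 mod 12049 = 12048.
x_2 ≡ −1, so 11 is not a witness.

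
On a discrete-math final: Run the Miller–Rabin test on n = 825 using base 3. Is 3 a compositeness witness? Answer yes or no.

n − 1 = 824 = 2^3 · 103, so s = 3 and d = 103.
x_0 = 3^103 mod 825 = 27.
x_0 is neither 1 nor 824, so continue squaring.
x_1 = 27^2 mod 825 = 729.
x_2 = 729^2 mod 825 = 141.
Reached i = s−1 = 2 without hitting −1: 3 is a Miller–Rabin witness and 825 is composite.

yes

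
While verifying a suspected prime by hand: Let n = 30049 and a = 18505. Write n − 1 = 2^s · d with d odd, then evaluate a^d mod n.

n − 1 = 30048 = 2^5 · 939, so s = 5 and d = 939.
18505^939 mod 30049 = 22880.

22880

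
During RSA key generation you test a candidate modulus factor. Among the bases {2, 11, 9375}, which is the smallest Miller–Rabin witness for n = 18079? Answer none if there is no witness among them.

2

n − 1 = 18078 = 2^1 · 9039, so s = 1 and d = 9039.
Base 2: x_0 = 2^9039 mod 18079 = 4664. x_0 ∉ {1, 18078} and s = 1, so 2 is a Miller–Rabin witness and 18079 is composite.
Base 11: x_0 = 11^9039 mod 18079 = 2855. x_0 ∉ {1, 18078} and s = 1, so 11 is a Miller–Rabin witness and 18079 is composite.
Base 9375: x_0 = 9375^9039 mod 18079 = 13142. x_0 ∉ {1, 18078} and s = 1, so 9375 is a Miller–Rabin witness and 18079 is composite.
The smallest witness among the given bases is 2.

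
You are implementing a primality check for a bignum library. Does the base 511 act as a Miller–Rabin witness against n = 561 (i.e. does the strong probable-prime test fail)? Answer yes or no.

no

n − 1 = 560 = 2^4 · 35, so s = 4 and d = 35.
Repeated squaring mod 561: 511^1 ≡ 511, 511^2 ≡ 256, 511^4 ≡ 460, 511^8 ≡ 103, 511^16 ≡ 511, 511^32 ≡ 256.
35 = 32 + 2 + 1, so 511^35 ≡ 256·256·511 ≡ 1 (mod 561).
x_0 = 511^35 mod 561 = 1.
x_0 = 1, so 511 is not a witness.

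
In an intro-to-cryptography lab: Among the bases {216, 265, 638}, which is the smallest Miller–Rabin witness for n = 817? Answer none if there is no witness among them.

n − 1 = 816 = 2^4 · 51, so s = 4 and d = 51.
Base 216: x_0 = 216^51 mod 817 = 1. x_0 = 1, so 216 is not a witness.
Base 265: x_0 = 265^51 mod 817 = 816. x_0 = 816 ≡ −1, so 265 is not a witness.
Base 638: x_0 = 638^51 mod 817 = 1. x_0 = 1, so 638 is not a witness.
No listed base is a witness for 817.

none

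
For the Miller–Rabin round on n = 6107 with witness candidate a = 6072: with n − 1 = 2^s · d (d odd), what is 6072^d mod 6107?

n − 1 = 6106 = 2^1 · 3053, so s = 1 and d = 3053.
6072^3053 mod 6107 = 2044.

2044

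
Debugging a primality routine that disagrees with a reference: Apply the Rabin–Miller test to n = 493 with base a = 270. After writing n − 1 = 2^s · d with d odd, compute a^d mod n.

196

n − 1 = 492 = 2^2 · 123, so s = 2 and d = 123.
By repeated squaring, 270^123 ≡ 196 (mod 493).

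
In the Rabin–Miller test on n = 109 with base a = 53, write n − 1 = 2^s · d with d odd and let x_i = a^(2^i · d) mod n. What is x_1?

n − 1 = 108 = 2^2 · 27, so s = 2 and d = 27.
x_0 = 53^27 mod 109 = 33.
x_1 = 33^2 mod 109 = 108.

108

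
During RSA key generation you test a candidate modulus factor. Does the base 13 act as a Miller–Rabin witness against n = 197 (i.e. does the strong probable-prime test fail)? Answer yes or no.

no

n − 1 = 196 = 2^2 · 49, so s = 2 and d = 49.
x_0 = 13^49 mod 197 = 183.
x_0 is neither 1 nor 196, so continue squaring.
x_1 = 183^2 mod 197 = 196.
x_1 ≡ −1, so 13 is not a witness.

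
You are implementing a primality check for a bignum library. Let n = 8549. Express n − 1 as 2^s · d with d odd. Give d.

2137

Halving: 8548 → 4274 → 2137; 2137 is odd.
So 8548 = 2^2 · 2137.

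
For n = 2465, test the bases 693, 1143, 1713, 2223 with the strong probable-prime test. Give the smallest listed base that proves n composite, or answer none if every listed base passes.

none

n − 1 = 2464 = 2^5 · 77, so s = 5 and d = 77.
Base 693: x_0 = 693^77 mod 2465 = 1288. x_0 is neither 1 nor 2464, so continue squaring. x_1 = 1288^2 mod 2465 = 2464. x_1 ≡ −1, so 693 is not a witness.
Base 1143: x_0 = 1143^77 mod 2465 = 1143. x_0 is neither 1 nor 2464, so continue squaring. x_1 = 1143^2 mod 2465 = 2464. x_1 ≡ −1, so 1143 is not a witness.
Base 1713: x_0 = 1713^77 mod 2465 = 2308. x_0 is neither 1 nor 2464, so continue squaring. x_1 = 2308^2 mod 2465 = 2464. x_1 ≡ −1, so 1713 is not a witness.
Base 2223: x_0 = 2223^77 mod 2465 = 2308. x_0 is neither 1 nor 2464, so continue squaring. x_1 = 2308^2 mod 2465 = 2464. x_1 ≡ −1, so 2223 is not a witness.
No listed base is a witness for 2465.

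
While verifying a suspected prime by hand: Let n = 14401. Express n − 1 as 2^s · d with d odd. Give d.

Halving: 14400 → 7200 → 3600 → 1800 → 900 → 450 → 225; 225 is odd.
So 14400 = 2^6 · 225.

225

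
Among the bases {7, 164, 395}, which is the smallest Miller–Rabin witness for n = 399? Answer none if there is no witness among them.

n − 1 = 398 = 2^1 · 199, so s = 1 and d = 199.
Base 7: x_0 = 7^199 mod 399 = 7. x_0 ∉ {1, 398} and s = 1, so 7 is a Miller–Rabin witness and 399 is composite.
Base 164: x_0 = 164^199 mod 399 = 164. x_0 ∉ {1, 398} and s = 1, so 164 is a Miller–Rabin witness and 399 is composite.
Base 395: x_0 = 395^199 mod 399 = 395. x_0 ∉ {1, 398} and s = 1, so 395 is a Miller–Rabin witness and 399 is composite.
The smallest witness among the given bases is 7.

7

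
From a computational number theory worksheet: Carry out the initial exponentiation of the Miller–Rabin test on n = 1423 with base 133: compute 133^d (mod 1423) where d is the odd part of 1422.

1

n − 1 = 1422 = 2^1 · 711, so s = 1 and d = 711.
133^711 mod 1423 = 1.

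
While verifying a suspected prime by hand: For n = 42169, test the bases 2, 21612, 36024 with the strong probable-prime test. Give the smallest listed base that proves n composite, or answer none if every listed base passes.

n − 1 = 42168 = 2^3 · 5271, so s = 3 and d = 5271.
Base 2: x_0 = 2^5271 mod 42169 = 3497. x_0 is neither 1 nor 42168, so continue squaring. x_1 = 3497^2 mod 42169 = 42168. x_1 ≡ −1, so 2 is not a witness.
Base 21612: x_0 = 21612^5271 mod 42169 = 38672. x_0 is neither 1 nor 42168, so continue squaring. x_1 = 38672^2 mod 42169 = 42168. x_1 ≡ −1, so 21612 is not a witness.
Base 36024: x_0 = 36024^5271 mod 42169 = 28644. x_0 is neither 1 nor 42168, so continue squaring. x_1 = 28644^2 mod 42169 = 38672. x_2 = 38672^2 mod 42169 = 42168. x_2 ≡ −1, so 36024 is not a witness.
No listed base is a witness for 42169.

none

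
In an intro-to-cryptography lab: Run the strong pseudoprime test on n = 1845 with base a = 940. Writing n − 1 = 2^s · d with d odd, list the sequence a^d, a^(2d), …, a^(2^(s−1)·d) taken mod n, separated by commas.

n − 1 = 1844 = 2^2 · 461, so s = 2 and d = 461.
x_0 = 940^461 mod 1845 = 700.
x_1 = 700^2 mod 1845 = 1075.

700, 1075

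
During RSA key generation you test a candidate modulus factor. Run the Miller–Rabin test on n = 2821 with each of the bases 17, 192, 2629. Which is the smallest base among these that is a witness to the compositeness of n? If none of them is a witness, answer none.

none

n − 1 = 2820 = 2^2 · 705, so s = 2 and d = 705.
Base 17: x_0 = 17^705 mod 2821 = 2820. x_0 = 2820 ≡ −1, so 17 is not a witness.
Base 192: x_0 = 192^705 mod 2821 = 2820. x_0 = 2820 ≡ −1, so 192 is not a witness.
Base 2629: x_0 = 2629^705 mod 2821 = 1. x_0 = 1, so 2629 is not a witness.
No listed base is a witness for 2821.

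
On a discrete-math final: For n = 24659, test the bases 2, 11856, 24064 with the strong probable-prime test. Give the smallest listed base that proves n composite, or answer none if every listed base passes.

none

n − 1 = 24658 = 2^1 · 12329, so s = 1 and d = 12329.
Base 2: x_0 = 2^12329 mod 24659 = 24658. x_0 = 24658 ≡ −1, so 2 is not a witness.
Base 11856: x_0 = 11856^12329 mod 24659 = 1. x_0 = 1, so 11856 is not a witness.
Base 24064: x_0 = 24064^12329 mod 24659 = 24658. x_0 = 24658 ≡ −1, so 24064 is not a witness.
No listed base is a witness for 24659.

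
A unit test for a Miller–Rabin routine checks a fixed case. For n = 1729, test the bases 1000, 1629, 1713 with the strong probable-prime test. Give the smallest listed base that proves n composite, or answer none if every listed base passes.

none

n − 1 = 1728 = 2^6 · 27, so s = 6 and d = 27.
Base 1000: x_0 = 1000^27 mod 1729 = 1728. x_0 = 1728 ≡ −1, so 1000 is not a witness.
Base 1629: x_0 = 1629^27 mod 1729 = 1728. x_0 = 1728 ≡ −1, so 1629 is not a witness.
Base 1713: x_0 = 1713^27 mod 1729 = 1728. x_0 = 1728 ≡ −1, so 1713 is not a witness.
No listed base is a witness for 1729.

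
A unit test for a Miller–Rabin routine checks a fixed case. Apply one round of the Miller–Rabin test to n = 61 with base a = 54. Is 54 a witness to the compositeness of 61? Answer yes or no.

n − 1 = 60 = 2^2 · 15, so s = 2 and d = 15.
Repeated squaring mod 61: 54^1 ≡ 54, 54^2 ≡ 49, 54^4 ≡ 22, 54^8 ≡ 57.
15 = 8 + 4 + 2 + 1, so 54^15 ≡ 57·22·49·54 ≡ 50 (mod 61).
x_0 = 54^15 mod 61 = 50.
x_0 is neither 1 nor 60, so continue squaring.
x_1 = 50^2 mod 61 = 60.
x_1 ≡ −1, so 54 is not a witness.

no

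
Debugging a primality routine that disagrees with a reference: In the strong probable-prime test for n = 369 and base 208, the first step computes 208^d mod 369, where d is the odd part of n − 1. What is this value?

n − 1 = 368 = 2^4 · 23, so s = 4 and d = 23.
208^23 mod 369 = 55.

55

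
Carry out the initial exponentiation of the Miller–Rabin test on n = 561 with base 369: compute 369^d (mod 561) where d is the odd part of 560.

n − 1 = 560 = 2^4 · 35, so s = 4 and d = 35.
Repeated squaring mod 561: 369^1 ≡ 369, 369^2 ≡ 399, 369^4 ≡ 438, 369^8 ≡ 543, 369^16 ≡ 324, 369^32 ≡ 69.
35 = 32 + 2 + 1, so 369^35 ≡ 69·399·369 ≡ 351 (mod 561).

351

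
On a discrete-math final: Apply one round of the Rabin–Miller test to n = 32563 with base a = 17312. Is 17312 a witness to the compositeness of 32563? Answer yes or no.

n − 1 = 32562 = 2^1 · 16281, so s = 1 and d = 16281.
Repeated squaring mod 32563: 17312^1 ≡ 17312, 17312^2 ≡ 28055, 17312^4 ≡ 2752, 17312^8 ≡ 18888, 17312^16 ≡ 28879, 17312^32 ≡ 25648, 17312^64 ≡ 14741, 17312^128 ≡ 4182, 17312^256 ≡ 2793, 17312^512 ≡ 18292, 17312^1024 ≡ 12439, 17312^2048 ≡ 21908, 17312^4096 ≡ 14407, 17312^8192 ≡ 5087.
16281 = 8192 + 4096 + 2048 + 1024 + 512 + 256 + 128 + 16 + 8 + 1, so 17312^16281 ≡ 5087·14407·21908·12439·18292·2793·4182·28879·18888·17312 ≡ 32562 (mod 32563).
x_0 = 17312^16281 mod 32563 = 32562.
x_0 = 32562 ≡ −1, so 17312 is not a witness.

no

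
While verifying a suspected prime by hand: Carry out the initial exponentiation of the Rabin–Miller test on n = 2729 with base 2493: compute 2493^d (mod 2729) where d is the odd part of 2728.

2728

n − 1 = 2728 = 2^3 · 341, so s = 3 and d = 341.
Repeated squaring mod 2729: 2493^1 ≡ 2493, 2493^2 ≡ 1116, 2493^4 ≡ 1032, 2493^8 ≡ 714, 2493^16 ≡ 2202, 2493^32 ≡ 2100, 2493^64 ≡ 2665, 2493^128 ≡ 1367, 2493^256 ≡ 2053.
341 = 256 + 64 + 16 + 4 + 1, so 2493^341 ≡ 2053·2665·2202·1032·2493 ≡ 2728 (mod 2729).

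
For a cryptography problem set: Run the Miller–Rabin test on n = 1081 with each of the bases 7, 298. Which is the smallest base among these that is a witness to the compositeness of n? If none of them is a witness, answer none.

n − 1 = 1080 = 2^3 · 135, so s = 3 and d = 135.
Base 7: x_0 = 7^135 mod 1081 = 366. x_0 is neither 1 nor 1080, so continue squaring. x_1 = 366^2 mod 1081 = 993. x_2 = 993^2 mod 1081 = 177. Reached i = s−1 = 2 without hitting −1: 7 is a Miller–Rabin witness and 1081 is composite.
Base 298: x_0 = 298^135 mod 1081 = 873. x_0 is neither 1 nor 1080, so continue squaring. x_1 = 873^2 mod 1081 = 24. x_2 = 24^2 mod 1081 = 576. Reached i = s−1 = 2 without hitting −1: 298 is a Miller–Rabin witness and 1081 is composite.
The smallest witness among the given bases is 7.

7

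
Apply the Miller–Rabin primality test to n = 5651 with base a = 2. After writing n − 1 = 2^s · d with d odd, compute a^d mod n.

5650

n − 1 = 5650 = 2^1 · 2825, so s = 1 and d = 2825.
Repeated squaring mod 5651: 2^1 ≡ 2, 2^2 ≡ 4, 2^4 ≡ 16, 2^8 ≡ 256, 2^16 ≡ 3375, 2^32 ≡ 3860, 2^64 ≡ 3564, 2^128 ≡ 4299, 2^256 ≡ 2631, 2^512 ≡ 5337, 2^1024 ≡ 2529, 2^2048 ≡ 4560.
2825 = 2048 + 512 + 256 + 8 + 1, so 2^2825 ≡ 4560·5337·2631·256·2 ≡ 5650 (mod 5651).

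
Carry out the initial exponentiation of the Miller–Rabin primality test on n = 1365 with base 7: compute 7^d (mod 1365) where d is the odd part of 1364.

427

n − 1 = 1364 = 2^2 · 341, so s = 2 and d = 341.
7^341 mod 1365 = 427.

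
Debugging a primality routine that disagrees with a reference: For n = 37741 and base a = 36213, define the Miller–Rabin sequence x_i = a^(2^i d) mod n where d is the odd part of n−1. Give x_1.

n − 1 = 37740 = 2^2 · 9435, so s = 2 and d = 9435.
x_0 = 36213^9435 mod 37741 = 36917.
x_1 = 36917^2 mod 37741 = 37379.

37379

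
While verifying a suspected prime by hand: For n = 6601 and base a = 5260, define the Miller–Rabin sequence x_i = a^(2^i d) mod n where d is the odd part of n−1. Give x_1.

n − 1 = 6600 = 2^3 · 825, so s = 3 and d = 825.
x_0 = 5260^825 mod 6601 = 3359.
x_1 = 3359^2 mod 6601 = 1772.

1772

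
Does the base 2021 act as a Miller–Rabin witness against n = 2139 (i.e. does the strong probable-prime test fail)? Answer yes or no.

yes

n − 1 = 2138 = 2^1 · 1069, so s = 1 and d = 1069.
x_0 = 2021^1069 mod 2139 = 1463.
x_0 ∉ {1, 2138} and s = 1, so 2021 is a Miller–Rabin witness and 2139 is composite.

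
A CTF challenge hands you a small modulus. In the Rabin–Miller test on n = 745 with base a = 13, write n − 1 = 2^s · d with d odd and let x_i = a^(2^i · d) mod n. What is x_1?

n − 1 = 744 = 2^3 · 93, so s = 3 and d = 93.
Repeated squaring mod 745: 13^1 ≡ 13, 13^2 ≡ 169, 13^4 ≡ 251, 13^8 ≡ 421, 13^16 ≡ 676, 13^32 ≡ 291, 13^64 ≡ 496.
93 = 64 + 16 + 8 + 4 + 1, so 13^93 ≡ 496·676·421·251·13 ≡ 358 (mod 745).
x_0 = 358.
x_1 = 358^2 mod 745 = 24.

24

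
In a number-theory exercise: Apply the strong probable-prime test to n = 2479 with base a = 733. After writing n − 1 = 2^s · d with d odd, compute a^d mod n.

1750

n − 1 = 2478 = 2^1 · 1239, so s = 1 and d = 1239.
733^1239 mod 2479 = 1750.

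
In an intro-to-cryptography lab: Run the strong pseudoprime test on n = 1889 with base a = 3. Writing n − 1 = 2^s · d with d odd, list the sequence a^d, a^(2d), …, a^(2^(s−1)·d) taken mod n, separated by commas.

1456, 478, 1804, 1558, 1888

n − 1 = 1888 = 2^5 · 59, so s = 5 and d = 59.
x_0 = 3^59 mod 1889 = 1456.
x_1 = 1456^2 mod 1889 = 478.
x_2 = 478^2 mod 1889 = 1804.
x_3 = 1804^2 mod 1889 = 1558.
x_4 = 1558^2 mod 1889 = 1888.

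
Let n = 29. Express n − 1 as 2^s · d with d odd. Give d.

Halving: 28 → 14 → 7; 7 is odd.
So 28 = 2^2 · 7.

7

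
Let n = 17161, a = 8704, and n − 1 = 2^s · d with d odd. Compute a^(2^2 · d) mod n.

10874

n − 1 = 17160 = 2^3 · 2145, so s = 3 and d = 2145.
By repeated squaring, 8704^2145 ≡ 15590 (mod 17161).
x_0 = 15590.
x_1 = 15590^2 mod 17161 = 14018.
x_2 = 14018^2 mod 17161 = 10874.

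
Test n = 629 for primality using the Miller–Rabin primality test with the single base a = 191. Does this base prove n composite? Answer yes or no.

n − 1 = 628 = 2^2 · 157, so s = 2 and d = 157.
x_0 = 191^157 mod 629 = 191.
x_0 is neither 1 nor 628, so continue squaring.
x_1 = 191^2 mod 629 = 628.
x_1 ≡ −1, so 191 is not a witness.

no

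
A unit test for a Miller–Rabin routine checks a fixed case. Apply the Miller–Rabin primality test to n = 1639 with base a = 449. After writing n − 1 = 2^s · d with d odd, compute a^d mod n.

1160

n − 1 = 1638 = 2^1 · 819, so s = 1 and d = 819.
Repeated squaring mod 1639: 449^1 ≡ 449, 449^2 ≡ 4, 449^4 ≡ 16, 449^8 ≡ 256, 449^16 ≡ 1615, 449^32 ≡ 576, 449^64 ≡ 698, 449^128 ≡ 421, 449^256 ≡ 229, 449^512 ≡ 1632.
819 = 512 + 256 + 32 + 16 + 2 + 1, so 449^819 ≡ 1632·229·576·1615·4·449 ≡ 1160 (mod 1639).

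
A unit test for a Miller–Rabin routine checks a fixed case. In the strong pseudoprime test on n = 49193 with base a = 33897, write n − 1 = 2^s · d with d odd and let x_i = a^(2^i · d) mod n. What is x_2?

n − 1 = 49192 = 2^3 · 6149, so s = 3 and d = 6149.
x_0 = 33897^6149 mod 49193 = 1.
x_1 = 1^2 mod 49193 = 1.
x_2 = 1^2 mod 49193 = 1.

1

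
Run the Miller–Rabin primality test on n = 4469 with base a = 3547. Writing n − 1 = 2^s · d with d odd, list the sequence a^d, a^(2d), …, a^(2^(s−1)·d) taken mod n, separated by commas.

1238, 4246

n − 1 = 4468 = 2^2 · 1117, so s = 2 and d = 1117.
x_0 = 3547^1117 mod 4469 = 1238.
x_1 = 1238^2 mod 4469 = 4246.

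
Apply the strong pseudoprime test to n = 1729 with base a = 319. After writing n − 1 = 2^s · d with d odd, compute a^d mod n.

512

n − 1 = 1728 = 2^6 · 27, so s = 6 and d = 27.
Repeated squaring mod 1729: 319^1 ≡ 319, 319^2 ≡ 1479, 319^4 ≡ 256, 319^8 ≡ 1563, 319^16 ≡ 1621.
27 = 16 + 8 + 2 + 1, so 319^27 ≡ 1621·1563·1479·319 ≡ 512 (mod 1729).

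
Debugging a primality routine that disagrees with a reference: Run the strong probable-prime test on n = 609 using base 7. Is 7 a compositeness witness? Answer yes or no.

n − 1 = 608 = 2^5 · 19, so s = 5 and d = 19.
x_0 = 7^19 mod 609 = 364.
x_0 is neither 1 nor 608, so continue squaring.
x_1 = 364^2 mod 609 = 343.
x_2 = 343^2 mod 609 = 112.
x_3 = 112^2 mod 609 = 364.
x_4 = 364^2 mod 609 = 343.
Reached i = s−1 = 4 without hitting −1: 7 is a Miller–Rabin witness and 609 is composite.

yes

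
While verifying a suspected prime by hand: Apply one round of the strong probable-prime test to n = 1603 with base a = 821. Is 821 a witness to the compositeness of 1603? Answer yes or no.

no

n − 1 = 1602 = 2^1 · 801, so s = 1 and d = 801.
By repeated squaring, 821^801 ≡ 1 (mod 1603).
x_0 = 821^801 mod 1603 = 1.
x_0 = 1, so 821 is not a witness.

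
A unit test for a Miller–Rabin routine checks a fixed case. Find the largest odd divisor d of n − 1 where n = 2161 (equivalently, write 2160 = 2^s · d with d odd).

Halving: 2160 → 1080 → 540 → 270 → 135; 135 is odd.
So 2160 = 2^4 · 135.

135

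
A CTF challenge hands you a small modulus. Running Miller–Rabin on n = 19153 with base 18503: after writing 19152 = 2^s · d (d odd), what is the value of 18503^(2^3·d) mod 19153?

n − 1 = 19152 = 2^4 · 1197, so s = 4 and d = 1197.
Repeated squaring mod 19153: 18503^1 ≡ 18503, 18503^2 ≡ 1134, 18503^4 ≡ 2705, 18503^8 ≡ 579, 18503^16 ≡ 9640, 18503^32 ≡ 18397, 18503^64 ≡ 16099, 18503^128 ≡ 18558, 18503^256 ≡ 9271, 18503^512 ≡ 11930, 18503^1024 ≡ 18110.
1197 = 1024 + 128 + 32 + 8 + 4 + 1, so 18503^1197 ≡ 18110·18558·18397·579·2705·18503 ≡ 10313 (mod 19153).
x_0 = 10313.
x_1 = 10313^2 mod 19153 = 1360.
x_2 = 1360^2 mod 19153 = 10912.
x_3 = 10912^2 mod 19153 = 16696.

16696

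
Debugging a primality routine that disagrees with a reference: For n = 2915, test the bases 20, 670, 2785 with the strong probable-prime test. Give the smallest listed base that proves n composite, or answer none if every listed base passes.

20

n − 1 = 2914 = 2^1 · 1457, so s = 1 and d = 1457.
Base 20: x_0 = 20^1457 mod 2915 = 1610. x_0 ∉ {1, 2914} and s = 1, so 20 is a Miller–Rabin witness and 2915 is composite.
Base 670: x_0 = 670^1457 mod 2915 = 670. x_0 ∉ {1, 2914} and s = 1, so 670 is a Miller–Rabin witness and 2915 is composite.
Base 2785: x_0 = 2785^1457 mod 2915 = 1195. x_0 ∉ {1, 2914} and s = 1, so 2785 is a Miller–Rabin witness and 2915 is composite.
The smallest witness among the given bases is 20.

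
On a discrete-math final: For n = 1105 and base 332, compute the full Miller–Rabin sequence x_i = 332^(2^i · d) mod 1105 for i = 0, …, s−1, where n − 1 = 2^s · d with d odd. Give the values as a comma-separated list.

n − 1 = 1104 = 2^4 · 69, so s = 4 and d = 69.
x_0 = 332^69 mod 1105 = 892.
x_1 = 892^2 mod 1105 = 64.
x_2 = 64^2 mod 1105 = 781.
x_3 = 781^2 mod 1105 = 1.

892, 64, 781, 1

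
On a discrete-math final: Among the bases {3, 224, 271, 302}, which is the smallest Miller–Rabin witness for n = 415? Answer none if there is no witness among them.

n − 1 = 414 = 2^1 · 207, so s = 1 and d = 207.
Base 3: x_0 = 3^207 mod 415 = 92. x_0 ∉ {1, 414} and s = 1, so 3 is a Miller–Rabin witness and 415 is composite.
Base 224: x_0 = 224^207 mod 415 = 39. x_0 ∉ {1, 414} and s = 1, so 224 is a Miller–Rabin witness and 415 is composite.
Base 271: x_0 = 271^207 mod 415 = 346. x_0 ∉ {1, 414} and s = 1, so 271 is a Miller–Rabin witness and 415 is composite.
Base 302: x_0 = 302^207 mod 415 = 13. x_0 ∉ {1, 414} and s = 1, so 302 is a Miller–Rabin witness and 415 is composite.
The smallest witness among the given bases is 3.

3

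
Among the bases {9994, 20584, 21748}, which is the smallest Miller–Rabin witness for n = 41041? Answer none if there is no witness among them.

n − 1 = 41040 = 2^4 · 2565, so s = 4 and d = 2565.
Base 9994: x_0 = 9994^2565 mod 41041 = 41040. x_0 = 41040 ≡ −1, so 9994 is not a witness.
Base 20584: x_0 = 20584^2565 mod 41041 = 31725. x_0 is neither 1 nor 41040, so continue squaring. x_1 = 31725^2 mod 41041 = 27182. x_2 = 27182^2 mod 41041 = 1. x_2 = 1 but x_1 ≠ ±1, a nontrivial square root of 1 — 20584 is a witness and 41041 is composite.
Base 21748: x_0 = 21748^2565 mod 41041 = 20747. x_0 is neither 1 nor 41040, so continue squaring. x_1 = 20747^2 mod 41041 = 1. x_1 = 1 but x_0 ≠ ±1, a nontrivial square root of 1 — 21748 is a witness and 41041 is composite.
The smallest witness among the given bases is 20584.

20584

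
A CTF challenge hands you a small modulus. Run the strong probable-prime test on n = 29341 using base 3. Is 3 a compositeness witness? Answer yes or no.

n − 1 = 29340 = 2^2 · 7335, so s = 2 and d = 7335.
Repeated squaring mod 29341: 3^1 ≡ 3, 3^2 ≡ 9, 3^4 ≡ 81, 3^8 ≡ 6561, 3^16 ≡ 3474, 3^32 ≡ 9525, 3^64 ≡ 3253, 3^128 ≡ 19249, 3^256 ≡ 5853, 3^512 ≡ 16662, 3^1024 ≡ 27043, 3^2048 ≡ 28765, 3^4096 ≡ 9025.
7335 = 4096 + 2048 + 1024 + 128 + 32 + 4 + 2 + 1, so 3^7335 ≡ 9025·28765·27043·19249·9525·81·9·3 ≡ 22569 (mod 29341).
x_0 = 3^7335 mod 29341 = 22569.
x_0 is neither 1 nor 29340, so continue squaring.
x_1 = 22569^2 mod 29341 = 1.
x_1 = 1 but x_0 ≠ ±1, a nontrivial square root of 1 — 3 is a witness and 29341 is composite.

yes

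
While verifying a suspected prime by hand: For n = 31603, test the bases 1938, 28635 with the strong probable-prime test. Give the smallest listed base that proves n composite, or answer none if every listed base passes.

n − 1 = 31602 = 2^1 · 15801, so s = 1 and d = 15801.
Base 1938: x_0 = 1938^15801 mod 31603 = 16524. x_0 ∉ {1, 31602} and s = 1, so 1938 is a Miller–Rabin witness and 31603 is composite.
Base 28635: x_0 = 28635^15801 mod 31603 = 13950. x_0 ∉ {1, 31602} and s = 1, so 28635 is a Miller–Rabin witness and 31603 is composite.
The smallest witness among the given bases is 1938.

1938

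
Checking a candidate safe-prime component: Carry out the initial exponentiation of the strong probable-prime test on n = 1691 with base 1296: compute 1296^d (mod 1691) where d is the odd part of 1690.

n − 1 = 1690 = 2^1 · 845, so s = 1 and d = 845.
1296^845 mod 1691 = 100.

100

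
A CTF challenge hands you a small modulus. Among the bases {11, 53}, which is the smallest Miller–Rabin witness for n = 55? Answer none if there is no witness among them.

11

n − 1 = 54 = 2^1 · 27, so s = 1 and d = 27.
Base 11: x_0 = 11^27 mod 55 = 11. x_0 ∉ {1, 54} and s = 1, so 11 is a Miller–Rabin witness and 55 is composite.
Base 53: x_0 = 53^27 mod 55 = 37. x_0 ∉ {1, 54} and s = 1, so 53 is a Miller–Rabin witness and 55 is composite.
The smallest witness among the given bases is 11.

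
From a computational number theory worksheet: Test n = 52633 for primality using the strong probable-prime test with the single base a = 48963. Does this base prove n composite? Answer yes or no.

n − 1 = 52632 = 2^3 · 6579, so s = 3 and d = 6579.
x_0 = 48963^6579 mod 52633 = 825.
x_0 is neither 1 nor 52632, so continue squaring.
x_1 = 825^2 mod 52633 = 49029.
x_2 = 49029^2 mod 52633 = 41098.
Reached i = s−1 = 2 without hitting −1: 48963 is a Miller–Rabin witness and 52633 is composite.

yes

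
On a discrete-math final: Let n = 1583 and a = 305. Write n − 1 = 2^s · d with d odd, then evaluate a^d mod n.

1582

n − 1 = 1582 = 2^1 · 791, so s = 1 and d = 791.
305^791 mod 1583 = 1582.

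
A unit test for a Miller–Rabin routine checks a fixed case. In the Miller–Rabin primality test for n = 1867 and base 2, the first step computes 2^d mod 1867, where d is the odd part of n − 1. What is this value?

1866

n − 1 = 1866 = 2^1 · 933, so s = 1 and d = 933.
By repeated squaring, 2^933 ≡ 1866 (mod 1867).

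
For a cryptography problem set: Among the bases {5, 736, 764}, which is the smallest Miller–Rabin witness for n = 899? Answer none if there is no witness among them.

n − 1 = 898 = 2^1 · 449, so s = 1 and d = 449.
Base 5: x_0 = 5^449 mod 899 = 614. x_0 ∉ {1, 898} and s = 1, so 5 is a Miller–Rabin witness and 899 is composite.
Base 736: x_0 = 736^449 mod 899 = 678. x_0 ∉ {1, 898} and s = 1, so 736 is a Miller–Rabin witness and 899 is composite.
Base 764: x_0 = 764^449 mod 899 = 851. x_0 ∉ {1, 898} and s = 1, so 764 is a Miller–Rabin witness and 899 is composite.
The smallest witness among the given bases is 5.

5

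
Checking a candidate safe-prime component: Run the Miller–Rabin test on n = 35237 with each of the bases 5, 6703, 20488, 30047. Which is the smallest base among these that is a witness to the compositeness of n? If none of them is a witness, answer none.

n − 1 = 35236 = 2^2 · 8809, so s = 2 and d = 8809.
Base 5: x_0 = 5^8809 mod 35237 = 11687. x_0 is neither 1 nor 35236, so continue squaring. x_1 = 11687^2 mod 35237 = 7357. Reached i = s−1 = 1 without hitting −1: 5 is a Miller–Rabin witness and 35237 is composite.
Base 6703: x_0 = 6703^8809 mod 35237 = 13561. x_0 is neither 1 nor 35236, so continue squaring. x_1 = 13561^2 mod 35237 = 34055. Reached i = s−1 = 1 without hitting −1: 6703 is a Miller–Rabin witness and 35237 is composite.
Base 20488: x_0 = 20488^8809 mod 35237 = 29901. x_0 is neither 1 nor 35236, so continue squaring. x_1 = 29901^2 mod 35237 = 1400. Reached i = s−1 = 1 without hitting −1: 20488 is a Miller–Rabin witness and 35237 is composite.
Base 30047: x_0 = 30047^8809 mod 35237 = 30813. x_0 is neither 1 nor 35236, so continue squaring. x_1 = 30813^2 mod 35237 = 15241. Reached i = s−1 = 1 without hitting −1: 30047 is a Miller–Rabin witness and 35237 is composite.
The smallest witness among the given bases is 5.

5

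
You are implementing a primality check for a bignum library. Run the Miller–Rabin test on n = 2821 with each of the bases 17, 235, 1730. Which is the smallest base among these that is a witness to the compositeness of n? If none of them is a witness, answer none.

none

n − 1 = 2820 = 2^2 · 705, so s = 2 and d = 705.
Base 17: x_0 = 17^705 mod 2821 = 2820. x_0 = 2820 ≡ −1, so 17 is not a witness.
Base 235: x_0 = 235^705 mod 2821 = 1. x_0 = 1, so 235 is not a witness.
Base 1730: x_0 = 1730^705 mod 2821 = 1. x_0 = 1, so 1730 is not a witness.
No listed base is a witness for 2821.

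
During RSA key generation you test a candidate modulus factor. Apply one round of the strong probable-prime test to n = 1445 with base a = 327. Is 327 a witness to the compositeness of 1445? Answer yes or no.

no

n − 1 = 1444 = 2^2 · 361, so s = 2 and d = 361.
x_0 = 327^361 mod 1445 = 327.
x_0 is neither 1 nor 1444, so continue squaring.
x_1 = 327^2 mod 1445 = 1444.
x_1 ≡ −1, so 327 is not a witness.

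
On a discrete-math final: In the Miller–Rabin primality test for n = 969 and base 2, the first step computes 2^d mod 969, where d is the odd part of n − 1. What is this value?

155

n − 1 = 968 = 2^3 · 121, so s = 3 and d = 121.
2^121 mod 969 = 155.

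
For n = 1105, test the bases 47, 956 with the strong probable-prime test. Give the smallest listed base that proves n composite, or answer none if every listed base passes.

n − 1 = 1104 = 2^4 · 69, so s = 4 and d = 69.
Base 47: x_0 = 47^69 mod 1105 = 47. x_0 is neither 1 nor 1104, so continue squaring. x_1 = 47^2 mod 1105 = 1104. x_1 ≡ −1, so 47 is not a witness.
Base 956: x_0 = 956^69 mod 1105 = 21. x_0 is neither 1 nor 1104, so continue squaring. x_1 = 21^2 mod 1105 = 441. x_2 = 441^2 mod 1105 = 1. x_2 = 1 but x_1 ≠ ±1, a nontrivial square root of 1 — 956 is a witness and 1105 is composite.
The smallest witness among the given bases is 956.

956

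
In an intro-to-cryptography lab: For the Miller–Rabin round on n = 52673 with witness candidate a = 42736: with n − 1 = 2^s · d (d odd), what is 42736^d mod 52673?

19608

n − 1 = 52672 = 2^6 · 823, so s = 6 and d = 823.
42736^823 mod 52673 = 19608.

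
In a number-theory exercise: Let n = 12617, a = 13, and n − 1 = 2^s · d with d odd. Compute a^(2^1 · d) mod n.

n − 1 = 12616 = 2^3 · 1577, so s = 3 and d = 1577.
By repeated squaring, 13^1577 ≡ 3241 (mod 12617).
x_0 = 3241.
x_1 = 3241^2 mod 12617 = 6737.

6737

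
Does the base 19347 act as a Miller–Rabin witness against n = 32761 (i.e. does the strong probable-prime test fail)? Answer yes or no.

yes

n − 1 = 32760 = 2^3 · 4095, so s = 3 and d = 4095.
Repeated squaring mod 32761: 19347^1 ≡ 19347, 19347^2 ≡ 11984, 19347^4 ≡ 24793, 19347^8 ≡ 30967, 19347^16 ≡ 7858, 19347^32 ≡ 26440, 19347^64 ≡ 19382, 19347^128 ≡ 24298, 19347^256 ≡ 6823, 19347^512 ≡ 32709, 19347^1024 ≡ 2704, 19347^2048 ≡ 5913.
4095 = 2048 + 1024 + 512 + 256 + 128 + 64 + 32 + 16 + 8 + 4 + 2 + 1, so 19347^4095 ≡ 5913·2704·32709·6823·24298·19382·26440·7858·30967·24793·11984·19347 ≡ 25160 (mod 32761).
x_0 = 19347^4095 mod 32761 = 25160.
x_0 is neither 1 nor 32760, so continue squaring.
x_1 = 25160^2 mod 32761 = 17558.
x_2 = 17558^2 mod 32761 = 2354.
Reached i = s−1 = 2 without hitting −1: 19347 is a Miller–Rabin witness and 32761 is composite.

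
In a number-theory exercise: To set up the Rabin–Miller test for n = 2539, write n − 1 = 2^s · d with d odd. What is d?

1269

Halving: 2538 → 1269; 1269 is odd.
So 2538 = 2^1 · 1269.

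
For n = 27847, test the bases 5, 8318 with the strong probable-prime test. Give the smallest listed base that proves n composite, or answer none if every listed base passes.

none

n − 1 = 27846 = 2^1 · 13923, so s = 1 and d = 13923.
Base 5: x_0 = 5^13923 mod 27847 = 27846. x_0 = 27846 ≡ −1, so 5 is not a witness.
Base 8318: x_0 = 8318^13923 mod 27847 = 1. x_0 = 1, so 8318 is not a witness.
No listed base is a witness for 27847.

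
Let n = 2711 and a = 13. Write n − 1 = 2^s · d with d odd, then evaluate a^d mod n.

n − 1 = 2710 = 2^1 · 1355, so s = 1 and d = 1355.
13^1355 mod 2711 = 2710.

2710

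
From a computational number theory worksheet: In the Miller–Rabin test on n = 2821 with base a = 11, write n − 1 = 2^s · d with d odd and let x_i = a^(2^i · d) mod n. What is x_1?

1520

n − 1 = 2820 = 2^2 · 705, so s = 2 and d = 705.
x_0 = 11^705 mod 2821 = 1828.
x_1 = 1828^2 mod 2821 = 1520.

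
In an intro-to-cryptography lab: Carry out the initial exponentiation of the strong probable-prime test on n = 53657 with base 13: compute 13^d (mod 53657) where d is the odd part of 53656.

42098

n − 1 = 53656 = 2^3 · 6707, so s = 3 and d = 6707.
13^6707 mod 53657 = 42098.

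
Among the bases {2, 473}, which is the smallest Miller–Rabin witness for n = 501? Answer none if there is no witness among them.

2

n − 1 = 500 = 2^2 · 125, so s = 2 and d = 125.
Base 2: x_0 = 2^125 mod 501 = 488. x_0 is neither 1 nor 500, so continue squaring. x_1 = 488^2 mod 501 = 169. Reached i = s−1 = 1 without hitting −1: 2 is a Miller–Rabin witness and 501 is composite.
Base 473: x_0 = 473^125 mod 501 = 23. x_0 is neither 1 nor 500, so continue squaring. x_1 = 23^2 mod 501 = 28. Reached i = s−1 = 1 without hitting −1: 473 is a Miller–Rabin witness and 501 is composite.
The smallest witness among the given bases is 2.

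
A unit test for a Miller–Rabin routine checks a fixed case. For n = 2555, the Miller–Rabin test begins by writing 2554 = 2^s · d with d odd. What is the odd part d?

Halving: 2554 → 1277; 1277 is odd.
So 2554 = 2^1 · 1277.

1277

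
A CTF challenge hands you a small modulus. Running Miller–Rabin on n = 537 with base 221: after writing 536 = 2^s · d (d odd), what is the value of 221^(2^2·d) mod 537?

n − 1 = 536 = 2^3 · 67, so s = 3 and d = 67.
Repeated squaring mod 537: 221^1 ≡ 221, 221^2 ≡ 511, 221^4 ≡ 139, 221^8 ≡ 526, 221^16 ≡ 121, 221^32 ≡ 142, 221^64 ≡ 295.
67 = 64 + 2 + 1, so 221^67 ≡ 295·511·221 ≡ 239 (mod 537).
x_0 = 239.
x_1 = 239^2 mod 537 = 199.
x_2 = 199^2 mod 537 = 400.

400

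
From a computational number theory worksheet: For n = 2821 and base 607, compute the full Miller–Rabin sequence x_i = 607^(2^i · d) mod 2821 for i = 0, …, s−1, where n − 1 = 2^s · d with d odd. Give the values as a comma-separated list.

n − 1 = 2820 = 2^2 · 705, so s = 2 and d = 705.
x_0 = 607^705 mod 2821 = 1210.
x_1 = 1210^2 mod 2821 = 1.

1210, 1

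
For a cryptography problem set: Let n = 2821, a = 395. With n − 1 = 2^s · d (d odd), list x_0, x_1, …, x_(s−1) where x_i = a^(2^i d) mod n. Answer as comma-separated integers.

n − 1 = 2820 = 2^2 · 705, so s = 2 and d = 705.
x_0 = 395^705 mod 2821 = 1084.
x_1 = 1084^2 mod 2821 = 1520.

1084, 1520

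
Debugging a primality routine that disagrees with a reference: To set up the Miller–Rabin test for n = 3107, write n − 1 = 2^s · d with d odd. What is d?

Halving: 3106 → 1553; 1553 is odd.
So 3106 = 2^1 · 1553.

1553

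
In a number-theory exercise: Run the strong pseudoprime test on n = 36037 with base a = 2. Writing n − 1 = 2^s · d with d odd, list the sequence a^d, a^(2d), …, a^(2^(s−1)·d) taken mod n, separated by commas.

n − 1 = 36036 = 2^2 · 9009, so s = 2 and d = 9009.
x_0 = 2^9009 mod 36037 = 10063.
x_1 = 10063^2 mod 36037 = 36036.

10063, 36036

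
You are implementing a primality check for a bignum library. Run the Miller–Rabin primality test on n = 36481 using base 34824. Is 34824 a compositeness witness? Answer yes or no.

n − 1 = 36480 = 2^7 · 285, so s = 7 and d = 285.
x_0 = 34824^285 mod 36481 = 15088.
x_0 is neither 1 nor 36480, so continue squaring.
x_1 = 15088^2 mod 36481 = 6304.
x_2 = 6304^2 mod 36481 = 12607.
x_3 = 12607^2 mod 36481 = 25213.
x_4 = 25213^2 mod 36481 = 13944.
x_5 = 13944^2 mod 36481 = 27887.
x_6 = 27887^2 mod 36481 = 19292.
Reached i = s−1 = 6 without hitting −1: 34824 is a Miller–Rabin witness and 36481 is composite.

yes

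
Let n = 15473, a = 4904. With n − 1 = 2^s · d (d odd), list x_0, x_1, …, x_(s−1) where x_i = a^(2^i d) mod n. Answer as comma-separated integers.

n − 1 = 15472 = 2^4 · 967, so s = 4 and d = 967.
x_0 = 4904^967 mod 15473 = 3877.
x_1 = 3877^2 mod 15473 = 6846.
x_2 = 6846^2 mod 15473 = 15472.
x_3 = 15472^2 mod 15473 = 1.

3877, 6846, 15472, 1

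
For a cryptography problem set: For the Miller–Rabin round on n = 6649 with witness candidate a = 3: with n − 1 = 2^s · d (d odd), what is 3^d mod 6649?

n − 1 = 6648 = 2^3 · 831, so s = 3 and d = 831.
Repeated squaring mod 6649: 3^1 ≡ 3, 3^2 ≡ 9, 3^4 ≡ 81, 3^8 ≡ 6561, 3^16 ≡ 1095, 3^32 ≡ 2205, 3^64 ≡ 1606, 3^128 ≡ 6073, 3^256 ≡ 5975, 3^512 ≡ 2144.
831 = 512 + 256 + 32 + 16 + 8 + 4 + 2 + 1, so 3^831 ≡ 2144·5975·2205·1095·6561·81·9·3 ≡ 125 (mod 6649).

125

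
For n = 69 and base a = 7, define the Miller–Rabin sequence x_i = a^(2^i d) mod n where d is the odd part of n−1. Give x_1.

n − 1 = 68 = 2^2 · 17, so s = 2 and d = 17.
Repeated squaring mod 69: 7^1 ≡ 7, 7^2 ≡ 49, 7^4 ≡ 55, 7^8 ≡ 58, 7^16 ≡ 52.
17 = 16 + 1, so 7^17 ≡ 52·7 ≡ 19 (mod 69).
x_0 = 19.
x_1 = 19^2 mod 69 = 16.

16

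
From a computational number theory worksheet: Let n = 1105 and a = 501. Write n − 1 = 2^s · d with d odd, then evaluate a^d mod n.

281

n − 1 = 1104 = 2^4 · 69, so s = 4 and d = 69.
Repeated squaring mod 1105: 501^1 ≡ 501, 501^2 ≡ 166, 501^4 ≡ 1036, 501^8 ≡ 341, 501^16 ≡ 256, 501^32 ≡ 341, 501^64 ≡ 256.
69 = 64 + 4 + 1, so 501^69 ≡ 256·1036·501 ≡ 281 (mod 1105).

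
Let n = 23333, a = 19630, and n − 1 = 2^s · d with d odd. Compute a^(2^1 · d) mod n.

n − 1 = 23332 = 2^2 · 5833, so s = 2 and d = 5833.
Repeated squaring mod 23333: 19630^1 ≡ 19630, 19630^2 ≡ 15738, 19630^4 ≡ 4849, 19630^8 ≡ 16470, 19630^16 ≡ 14775, 19630^32 ≡ 20410, 19630^64 ≡ 4051, 19630^128 ≡ 7502, 19630^256 ≡ 808, 19630^512 ≡ 22873, 19630^1024 ≡ 1603, 19630^2048 ≡ 2979, 19630^4096 ≡ 7901.
5833 = 4096 + 1024 + 512 + 128 + 64 + 8 + 1, so 19630^5833 ≡ 7901·1603·22873·7502·4051·16470·19630 ≡ 1 (mod 23333).
x_0 = 1.
x_1 = 1^2 mod 23333 = 1.

1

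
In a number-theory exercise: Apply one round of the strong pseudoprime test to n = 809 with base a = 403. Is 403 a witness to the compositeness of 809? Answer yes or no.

n − 1 = 808 = 2^3 · 101, so s = 3 and d = 101.
x_0 = 403^101 mod 809 = 44.
x_0 is neither 1 nor 808, so continue squaring.
x_1 = 44^2 mod 809 = 318.
x_2 = 318^2 mod 809 = 808.
x_2 ≡ −1, so 403 is not a witness.

no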